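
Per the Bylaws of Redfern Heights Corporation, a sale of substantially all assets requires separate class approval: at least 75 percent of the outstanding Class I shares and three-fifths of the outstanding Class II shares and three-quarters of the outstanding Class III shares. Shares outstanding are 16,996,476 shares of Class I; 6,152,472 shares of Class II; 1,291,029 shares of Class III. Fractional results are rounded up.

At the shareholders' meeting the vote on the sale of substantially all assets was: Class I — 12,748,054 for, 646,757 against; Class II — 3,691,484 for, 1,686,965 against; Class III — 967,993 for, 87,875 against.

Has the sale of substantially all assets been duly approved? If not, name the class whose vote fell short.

Not approved — the Class III shares did not give the required vote.

Class I: 3/4 of 16996476 = 12747357; 12,747,357 required, 12,748,054 in favor — approved.
Class II: 3/5 of 6152472 = 3691483.20, rounded up to 3691484; 3,691,484 required, 3,691,484 in favor — approved.
Class III: 3/4 of 1291029 = 968271.75, rounded up to 968272; 968,272 required, 967,993 in favor — not approved.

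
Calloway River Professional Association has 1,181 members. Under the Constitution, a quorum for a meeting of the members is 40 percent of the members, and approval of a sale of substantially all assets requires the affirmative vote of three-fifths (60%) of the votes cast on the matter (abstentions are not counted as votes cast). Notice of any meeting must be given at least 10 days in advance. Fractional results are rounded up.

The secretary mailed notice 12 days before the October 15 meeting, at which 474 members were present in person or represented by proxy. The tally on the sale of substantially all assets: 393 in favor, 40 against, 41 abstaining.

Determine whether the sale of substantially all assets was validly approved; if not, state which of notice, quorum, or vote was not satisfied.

Notice: 12 days given; 10 required. Satisfied.
Quorum: 40% of 1,181 = 472.40, rounded up to 473; 474 present. Satisfied.
Vote: requires three-fifths of the votes cast (474 − 41 abstaining = 433); 3/5 of 433 = 259.80, rounded up to 260, so 260 needed; 393 in favor. Satisfied.

Valid — all requirements satisfied.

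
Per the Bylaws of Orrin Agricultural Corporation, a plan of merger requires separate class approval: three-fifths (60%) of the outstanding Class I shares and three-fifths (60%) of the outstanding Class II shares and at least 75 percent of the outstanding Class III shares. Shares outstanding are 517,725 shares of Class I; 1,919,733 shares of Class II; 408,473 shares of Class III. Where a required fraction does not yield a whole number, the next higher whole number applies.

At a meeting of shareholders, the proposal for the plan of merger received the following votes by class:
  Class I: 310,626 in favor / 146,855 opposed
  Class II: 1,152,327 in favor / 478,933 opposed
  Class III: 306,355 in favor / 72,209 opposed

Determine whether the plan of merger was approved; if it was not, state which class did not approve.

Not approved — the Class I shares did not give the required vote.

Class I: 3/5 of 517725 = 310635; 310,635 required, 310,626 in favor — not approved.
Class II: 3/5 of 1919733 = 1151839.80, rounded up to 1151840; 1,151,840 required, 1,152,327 in favor — approved.
Class III: 3/4 of 408473 = 306354.75, rounded up to 306355; 306,355 required, 306,355 in favor — approved.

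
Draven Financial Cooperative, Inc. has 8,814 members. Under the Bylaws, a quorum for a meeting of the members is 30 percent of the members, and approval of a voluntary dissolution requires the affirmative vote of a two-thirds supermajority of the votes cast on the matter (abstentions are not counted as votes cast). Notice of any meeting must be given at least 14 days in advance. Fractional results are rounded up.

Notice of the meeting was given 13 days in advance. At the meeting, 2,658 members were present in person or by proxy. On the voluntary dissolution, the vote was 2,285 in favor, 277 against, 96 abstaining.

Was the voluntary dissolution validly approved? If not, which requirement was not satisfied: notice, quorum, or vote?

Invalid — notice requirement not satisfied.

Notice: 13 days given; 14 required. Not satisfied.
Quorum: 30% of 8,814 = 2,644.20, rounded up to 2,645; 2,658 present. Satisfied.
Vote: requires two-thirds of the votes cast (2,658 − 96 abstaining = 2,562); 2/3 of 2562 = 1708, so 1,708 needed; 2,285 in favor. Satisfied.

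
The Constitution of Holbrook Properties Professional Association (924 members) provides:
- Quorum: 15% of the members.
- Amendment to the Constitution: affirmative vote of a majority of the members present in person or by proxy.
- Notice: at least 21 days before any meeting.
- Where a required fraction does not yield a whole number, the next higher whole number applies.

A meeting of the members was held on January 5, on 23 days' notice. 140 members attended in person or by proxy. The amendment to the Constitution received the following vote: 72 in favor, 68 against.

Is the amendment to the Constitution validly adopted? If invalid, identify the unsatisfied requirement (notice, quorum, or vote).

Valid — all requirements satisfied.

Notice: 23 days given; 21 required. Satisfied.
Quorum: 15% of 924 = 138.60, rounded up to 139; 140 present. Satisfied.
Vote: requires a majority of those present (140); a majority of 140 is 71, so 71 needed; 72 in favor. Satisfied.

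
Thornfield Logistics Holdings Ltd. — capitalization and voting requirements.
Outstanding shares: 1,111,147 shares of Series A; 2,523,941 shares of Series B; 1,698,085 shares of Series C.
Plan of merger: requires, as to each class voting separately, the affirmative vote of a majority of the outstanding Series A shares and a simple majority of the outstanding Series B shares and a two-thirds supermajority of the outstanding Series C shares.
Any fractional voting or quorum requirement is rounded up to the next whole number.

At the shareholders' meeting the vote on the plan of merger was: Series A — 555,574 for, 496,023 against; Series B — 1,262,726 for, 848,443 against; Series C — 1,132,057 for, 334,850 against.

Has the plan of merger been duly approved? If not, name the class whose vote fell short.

Approved — every class gave the required vote.

Series A: a majority of 1111147 is 555574; 555,574 required, 555,574 in favor — approved.
Series B: a majority of 2523941 is 1261971; 1,261,971 required, 1,262,726 in favor — approved.
Series C: 2/3 of 1698085 = 1132056.67, rounded up to 1132057; 1,132,057 required, 1,132,057 in favor — approved.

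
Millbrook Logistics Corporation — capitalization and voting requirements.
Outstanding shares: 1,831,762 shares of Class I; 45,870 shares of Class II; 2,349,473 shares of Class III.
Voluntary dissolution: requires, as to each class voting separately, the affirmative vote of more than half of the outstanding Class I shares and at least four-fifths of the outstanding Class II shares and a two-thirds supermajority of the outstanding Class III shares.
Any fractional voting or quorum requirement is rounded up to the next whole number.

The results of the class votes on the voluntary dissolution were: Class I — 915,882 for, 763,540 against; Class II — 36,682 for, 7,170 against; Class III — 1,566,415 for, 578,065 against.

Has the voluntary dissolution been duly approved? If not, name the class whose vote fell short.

Class I: a majority of 1831762 is 915882; 915,882 required, 915,882 in favor — approved.
Class II: 4/5 of 45870 = 36696; 36,696 required, 36,682 in favor — not approved.
Class III: 2/3 of 2349473 = 1566315.33, rounded up to 1566316; 1,566,316 required, 1,566,415 in favor — approved.

Not approved — the Class II shares did not give the required vote.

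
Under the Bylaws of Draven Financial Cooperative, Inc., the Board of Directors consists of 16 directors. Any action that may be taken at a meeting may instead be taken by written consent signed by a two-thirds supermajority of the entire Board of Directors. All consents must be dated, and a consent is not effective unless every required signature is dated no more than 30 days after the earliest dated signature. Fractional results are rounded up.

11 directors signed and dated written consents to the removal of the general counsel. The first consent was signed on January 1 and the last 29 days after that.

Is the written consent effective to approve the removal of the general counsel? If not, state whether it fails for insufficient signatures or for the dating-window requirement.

Effective — both the signature and dating-window requirements are satisfied.

Signatures required: a two-thirds supermajority of 16 — 2/3 of 16 = 10.67, rounded up to 11, so 11 needed; 11 signed. Sufficient.
Dating window: the latest signature is 29 days after the earliest; the limit is 30 days. Within the window.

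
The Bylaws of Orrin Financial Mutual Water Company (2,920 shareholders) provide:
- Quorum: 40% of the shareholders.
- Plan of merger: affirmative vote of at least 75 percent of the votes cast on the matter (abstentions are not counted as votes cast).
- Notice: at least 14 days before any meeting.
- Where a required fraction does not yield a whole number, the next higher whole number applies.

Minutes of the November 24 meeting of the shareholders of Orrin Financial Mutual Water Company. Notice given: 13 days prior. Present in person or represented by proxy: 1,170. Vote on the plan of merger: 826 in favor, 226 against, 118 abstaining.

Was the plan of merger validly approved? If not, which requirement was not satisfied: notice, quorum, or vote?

Notice: 13 days given; 14 required. Not satisfied.
Quorum: 40% of 2,920 = 1,168; 1,170 present. Satisfied.
Vote: requires three-fourths of the votes cast (1,170 − 118 abstaining = 1,052); 3/4 of 1052 = 789, so 789 needed; 826 in favor. Satisfied.

Invalid — notice requirement not satisfied.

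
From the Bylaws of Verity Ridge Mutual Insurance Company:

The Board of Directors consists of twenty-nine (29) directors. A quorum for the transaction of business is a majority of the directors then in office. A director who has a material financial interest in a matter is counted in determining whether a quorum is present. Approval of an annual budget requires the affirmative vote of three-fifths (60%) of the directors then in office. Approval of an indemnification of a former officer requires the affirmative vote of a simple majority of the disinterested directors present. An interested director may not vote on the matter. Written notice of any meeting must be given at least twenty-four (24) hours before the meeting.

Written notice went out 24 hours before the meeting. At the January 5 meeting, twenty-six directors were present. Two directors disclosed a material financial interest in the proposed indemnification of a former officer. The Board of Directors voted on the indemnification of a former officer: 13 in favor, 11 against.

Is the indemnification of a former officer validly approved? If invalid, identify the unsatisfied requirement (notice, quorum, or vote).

Notice: 24 hours given; 24 required (24 ≥ 24). Satisfied.
Quorum: 26 present (interested directors count toward quorum); quorum is 15. Satisfied.
Vote: the indemnification of a former officer requires a majority of the disinterested directors present (26 − 2 = 24). A majority of 24 is 13, so 13 affirmative votes are needed; 13 voted in favor. Satisfied.

Valid — all requirements satisfied.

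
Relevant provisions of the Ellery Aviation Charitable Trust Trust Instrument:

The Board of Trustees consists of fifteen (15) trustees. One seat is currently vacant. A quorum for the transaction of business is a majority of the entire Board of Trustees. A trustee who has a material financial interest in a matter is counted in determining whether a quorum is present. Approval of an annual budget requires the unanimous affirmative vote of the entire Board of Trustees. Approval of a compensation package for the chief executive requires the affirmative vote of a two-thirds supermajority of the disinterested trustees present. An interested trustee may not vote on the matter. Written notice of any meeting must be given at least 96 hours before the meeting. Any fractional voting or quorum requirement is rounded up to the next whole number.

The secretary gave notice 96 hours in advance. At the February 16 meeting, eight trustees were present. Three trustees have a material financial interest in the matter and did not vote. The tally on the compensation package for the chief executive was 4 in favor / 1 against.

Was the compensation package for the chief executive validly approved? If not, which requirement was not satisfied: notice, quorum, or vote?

Valid — all requirements satisfied.

Notice: 96 hours given; 96 required (96 ≥ 96). Satisfied.
Quorum: 8 present (interested trustees count toward quorum); quorum is 8. Satisfied.
Vote: the compensation package for the chief executive requires two-thirds of the disinterested trustees present (8 − 3 = 5). 2/3 of 5 = 3.33, rounded up to 4, so 4 affirmative votes are needed; 4 voted in favor. Satisfied.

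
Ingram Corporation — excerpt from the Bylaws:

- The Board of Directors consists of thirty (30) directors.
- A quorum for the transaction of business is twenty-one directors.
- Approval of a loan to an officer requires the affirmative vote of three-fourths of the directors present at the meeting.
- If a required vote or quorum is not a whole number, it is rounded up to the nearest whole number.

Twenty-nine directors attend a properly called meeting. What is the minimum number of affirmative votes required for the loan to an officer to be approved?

22

The loan to an officer requires three-fourths of the directors present (29).
3/4 of 29 = 21.75, rounded up to 22.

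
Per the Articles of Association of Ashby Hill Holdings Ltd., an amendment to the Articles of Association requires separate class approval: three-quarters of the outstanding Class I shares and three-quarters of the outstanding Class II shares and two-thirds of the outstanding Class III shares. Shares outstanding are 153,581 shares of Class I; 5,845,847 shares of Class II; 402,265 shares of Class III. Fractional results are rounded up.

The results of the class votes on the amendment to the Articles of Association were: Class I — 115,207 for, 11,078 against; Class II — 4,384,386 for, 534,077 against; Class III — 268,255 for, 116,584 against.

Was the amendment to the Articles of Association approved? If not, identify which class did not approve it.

Approved — every class gave the required vote.

Class I: 3/4 of 153581 = 115185.75, rounded up to 115186; 115,186 required, 115,207 in favor — approved.
Class II: 3/4 of 5845847 = 4384385.25, rounded up to 4384386; 4,384,386 required, 4,384,386 in favor — approved.
Class III: 2/3 of 402265 = 268176.67, rounded up to 268177; 268,177 required, 268,255 in favor — approved.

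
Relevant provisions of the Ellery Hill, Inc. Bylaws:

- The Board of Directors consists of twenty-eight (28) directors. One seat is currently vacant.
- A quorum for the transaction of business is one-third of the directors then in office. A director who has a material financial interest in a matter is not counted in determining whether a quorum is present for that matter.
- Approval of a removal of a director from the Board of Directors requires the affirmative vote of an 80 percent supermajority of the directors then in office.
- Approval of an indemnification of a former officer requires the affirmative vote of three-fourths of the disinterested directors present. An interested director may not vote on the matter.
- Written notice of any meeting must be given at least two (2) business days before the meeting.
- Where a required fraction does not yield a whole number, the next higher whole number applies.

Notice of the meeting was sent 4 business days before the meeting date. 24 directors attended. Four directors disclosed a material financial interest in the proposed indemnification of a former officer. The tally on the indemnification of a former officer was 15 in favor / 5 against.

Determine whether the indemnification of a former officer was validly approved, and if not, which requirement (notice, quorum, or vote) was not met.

Notice: 4 business days given; 2 required (4 ≥ 2). Satisfied.
Quorum: 24 present, but the 4 interested directors do not count, leaving 20. Quorum is 9. Satisfied.
Vote: the indemnification of a former officer requires three-fourths of the disinterested directors present (24 − 4 = 20). 3/4 of 20 = 15, so 15 affirmative votes are needed; 15 voted in favor. Satisfied.

Valid — all requirements satisfied.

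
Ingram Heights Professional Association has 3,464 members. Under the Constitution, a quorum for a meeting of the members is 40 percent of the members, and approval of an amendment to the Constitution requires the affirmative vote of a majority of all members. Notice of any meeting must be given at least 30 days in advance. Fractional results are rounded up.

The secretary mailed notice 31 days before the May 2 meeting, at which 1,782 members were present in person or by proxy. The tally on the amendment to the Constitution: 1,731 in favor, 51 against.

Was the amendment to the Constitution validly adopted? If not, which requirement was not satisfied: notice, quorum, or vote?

Notice: 31 days given; 30 required. Satisfied.
Quorum: 40% of 3,464 = 1,385.60, rounded up to 1,386; 1,782 present. Satisfied.
Vote: requires a majority of all members (3,464); a majority of 3464 is 1733, so 1,733 needed; 1,731 in favor. Not satisfied.

Invalid — vote requirement not satisfied.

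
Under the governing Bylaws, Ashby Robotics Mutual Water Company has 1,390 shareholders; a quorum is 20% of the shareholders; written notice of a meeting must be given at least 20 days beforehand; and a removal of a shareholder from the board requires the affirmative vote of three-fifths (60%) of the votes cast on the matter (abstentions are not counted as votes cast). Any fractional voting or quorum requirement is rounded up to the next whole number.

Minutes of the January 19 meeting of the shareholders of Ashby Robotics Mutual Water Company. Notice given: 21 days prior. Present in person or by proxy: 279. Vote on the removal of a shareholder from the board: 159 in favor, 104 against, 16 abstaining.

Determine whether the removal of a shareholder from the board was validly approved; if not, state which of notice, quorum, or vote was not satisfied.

Valid — all requirements satisfied.

Notice: 21 days given; 20 required. Satisfied.
Quorum: 20% of 1,390 = 278; 279 present. Satisfied.
Vote: requires three-fifths of the votes cast (279 − 16 abstaining = 263); 3/5 of 263 = 157.80, rounded up to 158, so 158 needed; 159 in favor. Satisfied.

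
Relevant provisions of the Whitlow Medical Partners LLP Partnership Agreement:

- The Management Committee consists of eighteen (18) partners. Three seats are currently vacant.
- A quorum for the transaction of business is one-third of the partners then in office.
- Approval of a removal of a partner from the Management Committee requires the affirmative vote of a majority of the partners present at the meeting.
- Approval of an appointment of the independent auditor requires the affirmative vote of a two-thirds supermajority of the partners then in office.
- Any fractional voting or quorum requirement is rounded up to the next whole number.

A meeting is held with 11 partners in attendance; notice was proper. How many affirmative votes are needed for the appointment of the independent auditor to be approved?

The appointment of the independent auditor requires two-thirds of the partners then in office (15).
2/3 of 15 = 10.

10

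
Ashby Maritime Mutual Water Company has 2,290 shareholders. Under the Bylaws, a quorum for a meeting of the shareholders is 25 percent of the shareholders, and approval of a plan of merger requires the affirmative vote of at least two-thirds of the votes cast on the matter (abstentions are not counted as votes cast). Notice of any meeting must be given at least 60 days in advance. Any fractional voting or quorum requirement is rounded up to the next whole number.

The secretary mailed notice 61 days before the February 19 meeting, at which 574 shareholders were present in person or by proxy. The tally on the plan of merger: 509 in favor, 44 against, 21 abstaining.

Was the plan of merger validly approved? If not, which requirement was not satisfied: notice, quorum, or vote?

Valid — all requirements satisfied.

Notice: 61 days given; 60 required. Satisfied.
Quorum: 25% of 2,290 = 572.50, rounded up to 573; 574 present. Satisfied.
Vote: requires two-thirds of the votes cast (574 − 21 abstaining = 553); 2/3 of 553 = 368.67, rounded up to 369, so 369 needed; 509 in favor. Satisfied.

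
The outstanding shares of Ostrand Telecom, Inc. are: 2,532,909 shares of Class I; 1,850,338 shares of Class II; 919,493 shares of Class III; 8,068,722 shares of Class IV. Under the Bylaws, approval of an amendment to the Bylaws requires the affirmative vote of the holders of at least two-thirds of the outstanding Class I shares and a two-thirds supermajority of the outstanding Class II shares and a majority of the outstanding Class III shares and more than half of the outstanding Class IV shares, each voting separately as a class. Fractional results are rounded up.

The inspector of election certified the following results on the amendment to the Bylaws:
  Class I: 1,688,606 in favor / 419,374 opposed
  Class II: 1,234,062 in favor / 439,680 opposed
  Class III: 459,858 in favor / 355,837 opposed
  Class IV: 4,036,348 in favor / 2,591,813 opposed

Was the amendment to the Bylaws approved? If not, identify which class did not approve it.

Class I: 2/3 of 2532909 = 1688606; 1,688,606 required, 1,688,606 in favor — approved.
Class II: 2/3 of 1850338 = 1233558.67, rounded up to 1233559; 1,233,559 required, 1,234,062 in favor — approved.
Class III: a majority of 919493 is 459747; 459,747 required, 459,858 in favor — approved.
Class IV: a majority of 8068722 is 4034362; 4,034,362 required, 4,036,348 in favor — approved.

Approved — every class gave the required vote.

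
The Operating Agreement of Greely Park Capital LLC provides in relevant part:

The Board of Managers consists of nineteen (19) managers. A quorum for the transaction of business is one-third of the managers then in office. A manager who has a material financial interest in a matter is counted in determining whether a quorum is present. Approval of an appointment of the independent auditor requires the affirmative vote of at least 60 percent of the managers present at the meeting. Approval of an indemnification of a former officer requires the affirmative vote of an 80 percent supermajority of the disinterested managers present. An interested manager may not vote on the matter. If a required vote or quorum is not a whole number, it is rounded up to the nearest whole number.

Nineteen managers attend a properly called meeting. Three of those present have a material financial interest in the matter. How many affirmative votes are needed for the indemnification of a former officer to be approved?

The indemnification of a former officer requires four-fifths of the disinterested managers present (19 − 3 = 16).
4/5 of 16 = 12.80, rounded up to 13.

13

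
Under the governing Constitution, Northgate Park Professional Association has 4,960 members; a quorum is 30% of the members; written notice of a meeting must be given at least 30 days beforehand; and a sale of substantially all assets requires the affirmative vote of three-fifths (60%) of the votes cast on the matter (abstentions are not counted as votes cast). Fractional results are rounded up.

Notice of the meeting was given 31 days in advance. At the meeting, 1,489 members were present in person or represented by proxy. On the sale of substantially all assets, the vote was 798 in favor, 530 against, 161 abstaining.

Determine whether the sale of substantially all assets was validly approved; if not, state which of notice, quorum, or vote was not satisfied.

Valid — all requirements satisfied.

Notice: 31 days given; 30 required. Satisfied.
Quorum: 30% of 4,960 = 1,488; 1,489 present. Satisfied.
Vote: requires three-fifths of the votes cast (1,489 − 161 abstaining = 1,328); 3/5 of 1328 = 796.80, rounded up to 797, so 797 needed; 798 in favor. Satisfied.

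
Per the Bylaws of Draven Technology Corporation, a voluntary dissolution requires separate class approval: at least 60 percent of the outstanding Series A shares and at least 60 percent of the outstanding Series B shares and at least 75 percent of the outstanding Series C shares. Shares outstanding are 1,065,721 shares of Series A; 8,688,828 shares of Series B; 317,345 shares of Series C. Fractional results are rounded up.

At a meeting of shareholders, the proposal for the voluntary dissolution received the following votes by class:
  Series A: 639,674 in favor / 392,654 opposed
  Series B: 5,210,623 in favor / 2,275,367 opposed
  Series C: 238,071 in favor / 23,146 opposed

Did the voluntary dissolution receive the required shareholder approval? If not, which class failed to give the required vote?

Not approved — the Series B shares did not give the required vote.

Series A: 3/5 of 1065721 = 639432.60, rounded up to 639433; 639,433 required, 639,674 in favor — approved.
Series B: 3/5 of 8688828 = 5213296.80, rounded up to 5213297; 5,213,297 required, 5,210,623 in favor — not approved.
Series C: 3/4 of 317345 = 238008.75, rounded up to 238009; 238,009 required, 238,071 in favor — approved.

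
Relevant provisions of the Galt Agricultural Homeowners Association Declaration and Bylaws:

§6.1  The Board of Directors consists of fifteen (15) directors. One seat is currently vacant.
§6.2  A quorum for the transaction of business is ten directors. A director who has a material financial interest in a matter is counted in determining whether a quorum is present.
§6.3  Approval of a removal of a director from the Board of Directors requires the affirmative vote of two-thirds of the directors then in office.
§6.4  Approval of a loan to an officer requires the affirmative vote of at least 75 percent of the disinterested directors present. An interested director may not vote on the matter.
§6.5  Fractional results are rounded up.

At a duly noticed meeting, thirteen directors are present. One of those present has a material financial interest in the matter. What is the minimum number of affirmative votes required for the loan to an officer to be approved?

The loan to an officer requires three-fourths of the disinterested directors present (13 − 1 = 12).
3/4 of 12 = 9.

9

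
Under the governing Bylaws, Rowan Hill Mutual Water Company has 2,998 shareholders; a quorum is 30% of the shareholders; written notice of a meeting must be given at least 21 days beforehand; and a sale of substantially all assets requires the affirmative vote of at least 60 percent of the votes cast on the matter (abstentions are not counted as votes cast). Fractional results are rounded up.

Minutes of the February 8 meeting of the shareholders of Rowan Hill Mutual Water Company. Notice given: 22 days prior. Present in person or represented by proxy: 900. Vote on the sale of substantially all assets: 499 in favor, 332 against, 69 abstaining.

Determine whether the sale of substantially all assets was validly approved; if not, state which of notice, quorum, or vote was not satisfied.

Notice: 22 days given; 21 required. Satisfied.
Quorum: 30% of 2,998 = 899.40, rounded up to 900; 900 present. Satisfied.
Vote: requires three-fifths of the votes cast (900 − 69 abstaining = 831); 3/5 of 831 = 498.60, rounded up to 499, so 499 needed; 499 in favor. Satisfied.

Valid — all requirements satisfied.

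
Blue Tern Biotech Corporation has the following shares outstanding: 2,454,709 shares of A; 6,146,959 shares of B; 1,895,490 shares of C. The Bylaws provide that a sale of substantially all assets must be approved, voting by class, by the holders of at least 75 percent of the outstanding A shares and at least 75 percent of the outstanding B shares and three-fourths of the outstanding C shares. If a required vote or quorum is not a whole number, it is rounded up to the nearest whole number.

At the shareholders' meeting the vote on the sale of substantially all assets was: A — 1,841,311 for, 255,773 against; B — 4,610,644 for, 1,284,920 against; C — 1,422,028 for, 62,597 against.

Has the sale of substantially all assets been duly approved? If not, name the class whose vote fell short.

Approved — every class gave the required vote.

A: 3/4 of 2454709 = 1841031.75, rounded up to 1841032; 1,841,032 required, 1,841,311 in favor — approved.
B: 3/4 of 6146959 = 4610219.25, rounded up to 4610220; 4,610,220 required, 4,610,644 in favor — approved.
C: 3/4 of 1895490 = 1421617.50, rounded up to 1421618; 1,421,618 required, 1,422,028 in favor — approved.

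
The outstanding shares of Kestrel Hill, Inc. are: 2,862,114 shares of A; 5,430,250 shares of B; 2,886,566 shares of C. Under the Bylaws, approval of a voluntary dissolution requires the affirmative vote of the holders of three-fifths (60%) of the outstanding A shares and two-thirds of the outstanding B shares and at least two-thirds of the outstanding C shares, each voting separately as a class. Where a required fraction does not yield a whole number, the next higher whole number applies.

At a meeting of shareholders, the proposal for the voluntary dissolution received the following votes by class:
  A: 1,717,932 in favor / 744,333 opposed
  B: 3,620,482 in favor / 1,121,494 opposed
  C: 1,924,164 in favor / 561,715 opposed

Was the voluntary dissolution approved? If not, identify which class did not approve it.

Not approved — the C shares did not give the required vote.

A: 3/5 of 2862114 = 1717268.40, rounded up to 1717269; 1,717,269 required, 1,717,932 in favor — approved.
B: 2/3 of 5430250 = 3620166.67, rounded up to 3620167; 3,620,167 required, 3,620,482 in favor — approved.
C: 2/3 of 2886566 = 1924377.33, rounded up to 1924378; 1,924,378 required, 1,924,164 in favor — not approved.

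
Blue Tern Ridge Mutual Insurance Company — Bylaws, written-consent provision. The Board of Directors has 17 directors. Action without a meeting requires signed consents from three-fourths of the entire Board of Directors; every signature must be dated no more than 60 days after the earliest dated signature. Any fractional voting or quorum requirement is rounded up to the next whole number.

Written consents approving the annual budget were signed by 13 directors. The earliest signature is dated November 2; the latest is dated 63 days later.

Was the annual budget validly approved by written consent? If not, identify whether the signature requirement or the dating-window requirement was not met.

Not effective — dating-window requirement not satisfied.

Signatures required: three-fourths of 17 — 3/4 of 17 = 12.75, rounded up to 13, so 13 needed; 13 signed. Sufficient.
Dating window: the latest signature is 63 days after the earliest; the limit is 60 days. Outside the window.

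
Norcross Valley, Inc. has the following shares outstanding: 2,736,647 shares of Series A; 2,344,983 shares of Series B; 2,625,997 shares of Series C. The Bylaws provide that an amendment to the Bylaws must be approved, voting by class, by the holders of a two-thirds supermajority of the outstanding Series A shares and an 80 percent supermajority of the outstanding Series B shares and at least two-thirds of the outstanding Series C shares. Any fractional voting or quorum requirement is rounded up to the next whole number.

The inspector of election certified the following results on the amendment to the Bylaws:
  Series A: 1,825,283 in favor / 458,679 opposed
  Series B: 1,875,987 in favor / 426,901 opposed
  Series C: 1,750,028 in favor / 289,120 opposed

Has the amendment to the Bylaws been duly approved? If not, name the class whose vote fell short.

Series A: 2/3 of 2736647 = 1824431.33, rounded up to 1824432; 1,824,432 required, 1,825,283 in favor — approved.
Series B: 4/5 of 2344983 = 1875986.40, rounded up to 1875987; 1,875,987 required, 1,875,987 in favor — approved.
Series C: 2/3 of 2625997 = 1750664.67, rounded up to 1750665; 1,750,665 required, 1,750,028 in favor — not approved.

Not approved — the Series C shares did not give the required vote.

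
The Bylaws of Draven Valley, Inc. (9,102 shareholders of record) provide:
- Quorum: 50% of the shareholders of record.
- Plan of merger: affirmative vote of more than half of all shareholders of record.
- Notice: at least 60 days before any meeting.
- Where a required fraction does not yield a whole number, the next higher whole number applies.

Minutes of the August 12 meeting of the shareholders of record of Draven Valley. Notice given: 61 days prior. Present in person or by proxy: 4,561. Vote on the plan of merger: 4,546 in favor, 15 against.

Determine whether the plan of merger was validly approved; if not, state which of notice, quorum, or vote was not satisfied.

Notice: 61 days given; 60 required. Satisfied.
Quorum: 50% of 9,102 = 4,551; 4,561 present. Satisfied.
Vote: requires a majority of all shareholders of record (9,102); a majority of 9102 is 4552, so 4,552 needed; 4,546 in favor. Not satisfied.

Invalid — vote requirement not satisfied.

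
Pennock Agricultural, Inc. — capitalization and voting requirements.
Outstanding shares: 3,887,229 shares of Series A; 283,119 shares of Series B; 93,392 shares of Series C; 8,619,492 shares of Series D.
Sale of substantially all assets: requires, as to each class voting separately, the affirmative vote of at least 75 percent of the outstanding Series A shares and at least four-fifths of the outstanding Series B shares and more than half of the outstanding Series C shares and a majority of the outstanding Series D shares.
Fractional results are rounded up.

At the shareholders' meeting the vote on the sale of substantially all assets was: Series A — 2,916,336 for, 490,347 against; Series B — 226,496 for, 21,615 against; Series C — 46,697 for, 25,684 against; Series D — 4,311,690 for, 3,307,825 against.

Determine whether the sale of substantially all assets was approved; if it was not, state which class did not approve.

Series A: 3/4 of 3887229 = 2915421.75, rounded up to 2915422; 2,915,422 required, 2,916,336 in favor — approved.
Series B: 4/5 of 283119 = 226495.20, rounded up to 226496; 226,496 required, 226,496 in favor — approved.
Series C: a majority of 93392 is 46697; 46,697 required, 46,697 in favor — approved.
Series D: a majority of 8619492 is 4309747; 4,309,747 required, 4,311,690 in favor — approved.

Approved — every class gave the required vote.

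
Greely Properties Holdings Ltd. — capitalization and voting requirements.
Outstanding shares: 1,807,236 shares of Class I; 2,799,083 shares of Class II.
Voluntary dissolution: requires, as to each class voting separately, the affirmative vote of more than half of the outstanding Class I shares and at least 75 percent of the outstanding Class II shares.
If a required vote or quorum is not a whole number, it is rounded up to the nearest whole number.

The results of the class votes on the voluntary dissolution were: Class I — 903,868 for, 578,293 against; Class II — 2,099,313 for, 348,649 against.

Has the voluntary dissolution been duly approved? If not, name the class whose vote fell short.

Class I: a majority of 1807236 is 903619; 903,619 required, 903,868 in favor — approved.
Class II: 3/4 of 2799083 = 2099312.25, rounded up to 2099313; 2,099,313 required, 2,099,313 in favor — approved.

Approved — every class gave the required vote.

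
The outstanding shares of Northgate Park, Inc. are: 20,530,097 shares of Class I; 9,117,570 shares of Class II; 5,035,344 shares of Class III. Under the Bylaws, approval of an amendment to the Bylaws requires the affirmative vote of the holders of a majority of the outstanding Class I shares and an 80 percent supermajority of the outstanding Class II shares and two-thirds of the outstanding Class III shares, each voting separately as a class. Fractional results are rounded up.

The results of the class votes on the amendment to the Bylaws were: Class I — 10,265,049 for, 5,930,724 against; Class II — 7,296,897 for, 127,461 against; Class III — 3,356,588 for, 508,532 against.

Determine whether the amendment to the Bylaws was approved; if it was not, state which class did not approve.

Class I: a majority of 20530097 is 10265049; 10,265,049 required, 10,265,049 in favor — approved.
Class II: 4/5 of 9117570 = 7294056; 7,294,056 required, 7,296,897 in favor — approved.
Class III: 2/3 of 5035344 = 3356896; 3,356,896 required, 3,356,588 in favor — not approved.

Not approved — the Class III shares did not give the required vote.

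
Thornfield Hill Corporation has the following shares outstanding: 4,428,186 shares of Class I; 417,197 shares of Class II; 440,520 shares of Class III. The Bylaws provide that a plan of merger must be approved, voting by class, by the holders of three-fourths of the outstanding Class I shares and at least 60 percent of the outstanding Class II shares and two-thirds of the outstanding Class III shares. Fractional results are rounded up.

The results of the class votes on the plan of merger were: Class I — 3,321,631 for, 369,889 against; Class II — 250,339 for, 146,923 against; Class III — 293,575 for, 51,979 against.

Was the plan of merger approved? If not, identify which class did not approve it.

Not approved — the Class III shares did not give the required vote.

Class I: 3/4 of 4428186 = 3321139.50, rounded up to 3321140; 3,321,140 required, 3,321,631 in favor — approved.
Class II: 3/5 of 417197 = 250318.20, rounded up to 250319; 250,319 required, 250,339 in favor — approved.
Class III: 2/3 of 440520 = 293680; 293,680 required, 293,575 in favor — not approved.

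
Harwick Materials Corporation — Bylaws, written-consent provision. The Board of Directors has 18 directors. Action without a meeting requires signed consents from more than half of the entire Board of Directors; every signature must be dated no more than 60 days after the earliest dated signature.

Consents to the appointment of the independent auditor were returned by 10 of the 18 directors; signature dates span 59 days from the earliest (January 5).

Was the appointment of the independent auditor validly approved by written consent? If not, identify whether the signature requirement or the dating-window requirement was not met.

Signatures required: more than half of 18 — a majority of 18 is 10, so 10 needed; 10 signed. Sufficient.
Dating window: the latest signature is 59 days after the earliest; the limit is 60 days. Within the window.

Effective — both the signature and dating-window requirements are satisfied.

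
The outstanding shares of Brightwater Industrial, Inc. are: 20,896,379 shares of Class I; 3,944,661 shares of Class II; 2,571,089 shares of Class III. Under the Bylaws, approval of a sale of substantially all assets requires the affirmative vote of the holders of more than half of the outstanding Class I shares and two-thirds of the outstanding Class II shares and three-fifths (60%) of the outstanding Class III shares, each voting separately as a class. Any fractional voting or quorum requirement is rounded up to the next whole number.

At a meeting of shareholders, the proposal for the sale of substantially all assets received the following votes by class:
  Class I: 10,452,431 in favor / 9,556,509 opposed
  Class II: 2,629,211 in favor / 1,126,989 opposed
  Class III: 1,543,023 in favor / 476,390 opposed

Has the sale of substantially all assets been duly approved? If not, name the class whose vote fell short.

Not approved — the Class II shares did not give the required vote.

Class I: a majority of 20896379 is 10448190; 10,448,190 required, 10,452,431 in favor — approved.
Class II: 2/3 of 3944661 = 2629774; 2,629,774 required, 2,629,211 in favor — not approved.
Class III: 3/5 of 2571089 = 1542653.40, rounded up to 1542654; 1,542,654 required, 1,543,023 in favor — approved.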